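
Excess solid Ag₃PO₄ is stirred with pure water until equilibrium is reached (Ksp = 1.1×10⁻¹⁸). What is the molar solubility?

1.4×10⁻⁵ M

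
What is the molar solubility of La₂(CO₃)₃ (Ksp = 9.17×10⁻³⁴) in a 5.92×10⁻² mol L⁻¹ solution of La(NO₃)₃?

2.13×10⁻¹¹ M

La₂(CO₃)₃(s) ⇌ 2 La³⁺(aq) + 3 CO₃²⁻(aq)
Let s be the solubility of La₂(CO₃)₃ here. The common ion gives [La³⁺] ≈ 5.92×10⁻² mol L⁻¹, and [CO₃²⁻] = 3s.
Ksp = [La³⁺]^2[CO₃²⁻]^3 = (5.92×10⁻²)^2(3s)^3
(3s)^3 = 9.17×10⁻³⁴ / (5.92×10⁻²)^2 = 2.62×10⁻³¹
s = 2.13×10⁻¹¹ mol L⁻¹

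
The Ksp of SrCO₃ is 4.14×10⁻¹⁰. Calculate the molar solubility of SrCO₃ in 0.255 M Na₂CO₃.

SrCO₃(s) ⇌ Sr²⁺(aq) + CO₃²⁻(aq)
With CO₃²⁻ already at 0.255 M and s small, take [CO₃²⁻] ≈ 0.255 M and [Sr²⁺] = s.
Ksp = [Sr²⁺][CO₃²⁻] = s(0.255)
s = 4.14×10⁻¹⁰ / (0.255) = 1.62×10⁻⁹
s = 1.62×10⁻⁹ M

1.62×10⁻⁹ M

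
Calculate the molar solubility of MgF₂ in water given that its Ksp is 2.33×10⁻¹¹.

1.80×10⁻⁴ M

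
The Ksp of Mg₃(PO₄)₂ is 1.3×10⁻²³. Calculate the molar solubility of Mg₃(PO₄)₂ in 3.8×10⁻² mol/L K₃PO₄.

6.9×10⁻⁸ M

Mg₃(PO₄)₂(s) ⇌ 3 Mg²⁺(aq) + 2 PO₄³⁻(aq)
The solution already contains PO₄³⁻ at 3.8×10⁻² mol/L. Let s be the molar solubility of Mg₃(PO₄)₂.
[PO₄³⁻] ≈ 3.8×10⁻² mol/L (common ion dominates); [Mg²⁺] = 3s.
Ksp = [Mg²⁺]^3[PO₄³⁻]^2 = (3s)^3(3.8×10⁻²)^2
(3s)^3 = 1.3×10⁻²³ / (3.8×10⁻²)^2 = 9.0×10⁻²¹
s = 6.9×10⁻⁸ mol/L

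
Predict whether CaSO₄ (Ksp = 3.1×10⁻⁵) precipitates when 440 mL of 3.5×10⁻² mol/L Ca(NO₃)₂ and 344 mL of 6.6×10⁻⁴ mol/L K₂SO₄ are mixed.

No

The combined volume is 784 mL.
[Ca²⁺] = (3.5×10⁻²)(440)/784 = 2.0×10⁻² mol/L
[SO₄²⁻] = (6.6×10⁻⁴)(344)/784 = 2.9×10⁻⁴ mol/L
Q = [Ca²⁺][SO₄²⁻] = 5.7×10⁻⁶
Q = 5.7×10⁻⁶ < Ksp = 3.1×10⁻⁵, so the solution is unsaturated and no precipitate forms.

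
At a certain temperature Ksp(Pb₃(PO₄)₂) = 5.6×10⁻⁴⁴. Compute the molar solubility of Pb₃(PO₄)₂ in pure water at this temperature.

8.8×10⁻¹⁰ M

Pb₃(PO₄)₂(s) ⇌ 3 Pb²⁺(aq) + 2 PO₄³⁻(aq)
With molar solubility s: [Pb²⁺] = 3s, [PO₄³⁻] = 2s.
Ksp = [Pb²⁺]^3[PO₄³⁻]^2 = (3s)^3 · (2s)^2 = 108s^5
108s^5 = 5.6×10⁻⁴⁴  ⇒  s^5 = 5.2×10⁻⁴⁶
Taking the 5th root, s = 8.8×10⁻¹⁰ mol/L.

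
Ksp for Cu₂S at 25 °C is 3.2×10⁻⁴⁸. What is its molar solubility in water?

9.3×10⁻¹⁷ M

Cu₂S(s) ⇌ 2 Cu⁺(aq) + S²⁻(aq)
For each mole of Cu₂S that dissolves per liter, [Cu⁺] = 2s and [S²⁻] = s; let s denote this solubility.
Ksp = [Cu⁺]^2[S²⁻] = (2s)^2 · s = 4s^3
4s^3 = 3.2×10⁻⁴⁸  ⇒  s^3 = 8.0×10⁻⁴⁹
Taking the 3rd root, s = 9.3×10⁻¹⁷ mol L⁻¹.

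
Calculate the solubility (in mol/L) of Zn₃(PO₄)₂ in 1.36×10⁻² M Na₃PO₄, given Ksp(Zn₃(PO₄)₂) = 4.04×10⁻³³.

9.32×10⁻¹¹ M

Zn₃(PO₄)₂(s) ⇌ 3 Zn²⁺(aq) + 2 PO₄³⁻(aq)
With PO₄³⁻ already at 1.36×10⁻² M and s small, take [PO₄³⁻] ≈ 1.36×10⁻² M and [Zn²⁺] = 3s.
Ksp = [Zn²⁺]^3[PO₄³⁻]^2 = (3s)^3(1.36×10⁻²)^2
(3s)^3 = 4.04×10⁻³³ / (1.36×10⁻²)^2 = 2.18×10⁻²⁹
s = 9.32×10⁻¹¹ M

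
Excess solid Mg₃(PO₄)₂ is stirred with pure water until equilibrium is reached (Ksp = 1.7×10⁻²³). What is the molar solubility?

1.1×10⁻⁵ M

Mg₃(PO₄)₂(s) ⇌ 3 Mg²⁺(aq) + 2 PO₄³⁻(aq)
For each mole of Mg₃(PO₄)₂ that dissolves per liter, [Mg²⁺] = 3s and [PO₄³⁻] = 2s; let s denote this solubility.
Ksp = [Mg²⁺]^3[PO₄³⁻]^2 = (3s)^3 · (2s)^2 = 108s^5
108s^5 = 1.7×10⁻²³  ⇒  s^5 = 1.6×10⁻²⁵
Taking the 5th root, s = 1.1×10⁻⁵ mol/L.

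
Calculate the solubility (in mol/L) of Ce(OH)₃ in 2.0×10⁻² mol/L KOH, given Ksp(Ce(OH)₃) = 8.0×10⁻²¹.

1.0×10⁻¹⁵ M

Ce(OH)₃(s) ⇌ Ce³⁺(aq) + 3 OH⁻(aq)
The solution already contains OH⁻ at 2.0×10⁻² mol/L. Let s be the molar solubility of Ce(OH)₃.
[OH⁻] ≈ 2.0×10⁻² mol/L (common ion dominates); [Ce³⁺] = s.
Ksp = [Ce³⁺][OH⁻]^3 = s(2.0×10⁻²)^3
s = 8.0×10⁻²¹ / (2.0×10⁻²)^3 = 1.0×10⁻¹⁵
s = 1.0×10⁻¹⁵ mol/L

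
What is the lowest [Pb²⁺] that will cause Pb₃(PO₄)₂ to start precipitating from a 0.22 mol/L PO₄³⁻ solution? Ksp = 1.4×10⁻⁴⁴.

The threshold for precipitation is Q = Ksp.
Pb₃(PO₄)₂(s) ⇌ 3 Pb²⁺(aq) + 2 PO₄³⁻(aq)
Ksp = [Pb²⁺]^3[PO₄³⁻]^2 = [Pb²⁺]^3(0.22)^2
[Pb²⁺]^3 = 1.4×10⁻⁴⁴ / (0.22)^2 = 2.9×10⁻⁴³
[Pb²⁺] = 6.6×10⁻¹⁵ mol/L

6.6×10⁻¹⁵ M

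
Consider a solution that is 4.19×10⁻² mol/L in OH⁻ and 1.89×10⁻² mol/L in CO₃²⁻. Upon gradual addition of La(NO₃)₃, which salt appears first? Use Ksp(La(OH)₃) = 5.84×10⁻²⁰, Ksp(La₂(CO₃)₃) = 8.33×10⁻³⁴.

La(OH)₃

Each salt precipitates once Q = Ksp for that salt.
For La(OH)₃: [La³⁺] = (Ksp/[OH⁻]^3) = 7.94×10⁻¹⁶ mol/L
For La₂(CO₃)₃: [La³⁺] = (Ksp/[CO₃²⁻]^3)^(1/2) = 1.11×10⁻¹⁴ mol/L
The smaller threshold [La³⁺] is reached first, so La(OH)₃ precipitates first.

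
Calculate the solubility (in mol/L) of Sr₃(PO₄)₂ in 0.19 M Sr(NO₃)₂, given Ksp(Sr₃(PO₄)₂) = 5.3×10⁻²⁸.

1.4×10⁻¹³ M

Sr₃(PO₄)₂(s) ⇌ 3 Sr²⁺(aq) + 2 PO₄³⁻(aq)
The solution already contains Sr²⁺ at 0.19 M. Let s be the molar solubility of Sr₃(PO₄)₂.
[Sr²⁺] ≈ 0.19 M (common ion dominates); [PO₄³⁻] = 2s.
Ksp = [Sr²⁺]^3[PO₄³⁻]^2 = (0.19)^3(2s)^2
(2s)^2 = 5.3×10⁻²⁸ / (0.19)^3 = 7.7×10⁻²⁶
s = 1.4×10⁻¹³ M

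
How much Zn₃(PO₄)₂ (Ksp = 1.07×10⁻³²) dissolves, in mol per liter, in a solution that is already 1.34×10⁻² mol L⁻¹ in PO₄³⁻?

1.30×10⁻¹⁰ M

Zn₃(PO₄)₂(s) ⇌ 3 Zn²⁺(aq) + 2 PO₄³⁻(aq)
Let s be the solubility of Zn₃(PO₄)₂ here. The common ion gives [PO₄³⁻] ≈ 1.34×10⁻² mol L⁻¹, and [Zn²⁺] = 3s.
Ksp = [Zn²⁺]^3[PO₄³⁻]^2 = (3s)^3(1.34×10⁻²)^2
(3s)^3 = 1.07×10⁻³² / (1.34×10⁻²)^2 = 5.96×10⁻²⁹
s = 1.30×10⁻¹⁰ mol L⁻¹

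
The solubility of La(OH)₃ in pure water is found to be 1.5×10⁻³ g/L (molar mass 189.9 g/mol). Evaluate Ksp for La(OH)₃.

Convert to molarity: s = 1.5×10⁻³ / 189.9 = 7.899×10⁻⁶ mol/L
La(OH)₃(s) ⇌ La³⁺(aq) + 3 OH⁻(aq)
If s mol/L of La(OH)₃ dissolves, [La³⁺] = s and [OH⁻] = 3s.
Ksp = [La³⁺][OH⁻]^3 = s · (3s)^3 = 27s^4
Ksp = 27 × (7.899×10⁻⁶)^4 = 1.1×10⁻¹⁹

Ksp = 1.1×10⁻¹⁹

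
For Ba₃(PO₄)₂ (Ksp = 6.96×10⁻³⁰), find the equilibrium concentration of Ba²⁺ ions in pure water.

Ba₃(PO₄)₂(s) ⇌ 3 Ba²⁺(aq) + 2 PO₄³⁻(aq)
Call the molar solubility s, so that [Ba²⁺] = 3s and [PO₄³⁻] = 2s.
Ksp = [Ba²⁺]^3[PO₄³⁻]^2 = (3s)^3 · (2s)^2 = 108s^5 = 6.96×10⁻³⁰
s = 5.78×10⁻⁷ M
[Ba²⁺] = 3s = 1.73×10⁻⁶ M

1.73×10⁻⁶ M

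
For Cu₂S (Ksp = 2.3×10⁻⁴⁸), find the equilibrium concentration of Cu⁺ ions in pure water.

Cu₂S(s) ⇌ 2 Cu⁺(aq) + S²⁻(aq)
If s mol/L of Cu₂S dissolves, [Cu⁺] = 2s and [S²⁻] = s.
Ksp = [Cu⁺]^2[S²⁻] = (2s)^2 · s = 4s^3 = 2.3×10⁻⁴⁸
s = 8.3×10⁻¹⁷ M
[Cu⁺] = 2s = 1.7×10⁻¹⁶ M

1.7×10⁻¹⁶ M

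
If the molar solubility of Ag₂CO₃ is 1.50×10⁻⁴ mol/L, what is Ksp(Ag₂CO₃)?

Ksp = 1.35×10⁻¹¹

Ag₂CO₃(s) ⇌ 2 Ag⁺(aq) + CO₃²⁻(aq)
Let s be the molar solubility. Then [Ag⁺] = 2s and [CO₃²⁻] = s.
Ksp = [Ag⁺]^2[CO₃²⁻] = (2s)^2 · s = 4s^3
Ksp = 4 × (1.50×10⁻⁴)^3 = 1.35×10⁻¹¹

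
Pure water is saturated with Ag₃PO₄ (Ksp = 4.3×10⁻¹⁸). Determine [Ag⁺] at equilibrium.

6.0×10⁻⁵ M

Ag₃PO₄(s) ⇌ 3 Ag⁺(aq) + PO₄³⁻(aq)
If s mol/L of Ag₃PO₄ dissolves, [Ag⁺] = 3s and [PO₄³⁻] = s.
Ksp = [Ag⁺]^3[PO₄³⁻] = (3s)^3 · s = 27s^4 = 4.3×10⁻¹⁸
s = 2.0×10⁻⁵ M
[Ag⁺] = 3s = 6.0×10⁻⁵ M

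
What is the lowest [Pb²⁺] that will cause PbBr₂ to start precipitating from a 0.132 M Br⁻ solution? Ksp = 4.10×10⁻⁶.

2.35×10⁻⁴ M

A salt starts to precipitate once the ion product Q reaches its Ksp.
PbBr₂(s) ⇌ Pb²⁺(aq) + 2 Br⁻(aq)
Ksp = [Pb²⁺][Br⁻]^2 = [Pb²⁺](0.132)^2
[Pb²⁺] = 4.10×10⁻⁶ / (0.132)^2 = 2.35×10⁻⁴
[Pb²⁺] = 2.35×10⁻⁴ M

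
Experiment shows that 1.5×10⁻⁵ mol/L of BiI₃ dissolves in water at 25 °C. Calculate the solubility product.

BiI₃(s) ⇌ Bi³⁺(aq) + 3 I⁻(aq)
For each mole of BiI₃ that dissolves per liter, [Bi³⁺] = s and [I⁻] = 3s; let s denote this solubility.
Ksp = [Bi³⁺][I⁻]^3 = s · (3s)^3 = 27s^4
Ksp = 27 × (1.5×10⁻⁵)^4 = 1.4×10⁻¹⁸

Ksp = 1.4×10⁻¹⁸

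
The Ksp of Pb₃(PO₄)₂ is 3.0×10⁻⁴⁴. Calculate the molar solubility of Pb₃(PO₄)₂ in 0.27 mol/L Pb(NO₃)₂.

6.2×10⁻²² M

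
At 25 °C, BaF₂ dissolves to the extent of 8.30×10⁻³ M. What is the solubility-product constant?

Ksp = 2.29×10⁻⁶

BaF₂(s) ⇌ Ba²⁺(aq) + 2 F⁻(aq)
With molar solubility s: [Ba²⁺] = s, [F⁻] = 2s.
Ksp = [Ba²⁺][F⁻]^2 = s · (2s)^2 = 4s^3
Ksp = 4 × (8.30×10⁻³)^3 = 2.29×10⁻⁶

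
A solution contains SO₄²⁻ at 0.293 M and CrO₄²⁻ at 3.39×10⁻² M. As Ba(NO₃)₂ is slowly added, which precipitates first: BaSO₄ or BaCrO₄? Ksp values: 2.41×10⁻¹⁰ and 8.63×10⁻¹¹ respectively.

BaSO₄

Precipitation begins when Q = Ksp.
For BaSO₄: [Ba²⁺] = (Ksp/[SO₄²⁻]) = 8.23×10⁻¹⁰ M
For BaCrO₄: [Ba²⁺] = (Ksp/[CrO₄²⁻]) = 2.55×10⁻⁹ M
Since BaSO₄ needs less Ba²⁺ to reach saturation, it precipitates first.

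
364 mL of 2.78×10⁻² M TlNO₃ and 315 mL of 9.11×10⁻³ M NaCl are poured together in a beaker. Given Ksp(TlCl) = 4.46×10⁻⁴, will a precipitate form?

No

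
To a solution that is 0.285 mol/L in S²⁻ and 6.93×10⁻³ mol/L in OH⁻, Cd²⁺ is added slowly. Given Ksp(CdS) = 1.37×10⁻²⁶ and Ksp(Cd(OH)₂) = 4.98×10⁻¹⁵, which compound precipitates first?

A salt starts to precipitate once the ion product Q reaches its Ksp.
For CdS: [Cd²⁺] = (Ksp/[S²⁻]) = 4.81×10⁻²⁶ mol/L
For Cd(OH)₂: [Cd²⁺] = (Ksp/[OH⁻]^2) = 1.04×10⁻¹⁰ mol/L
The smaller threshold [Cd²⁺] is reached first, so CdS precipitates first.

CdS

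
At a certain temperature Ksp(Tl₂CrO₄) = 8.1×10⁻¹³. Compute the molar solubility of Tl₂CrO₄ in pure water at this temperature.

5.9×10⁻⁵ M

Tl₂CrO₄(s) ⇌ 2 Tl⁺(aq) + CrO₄²⁻(aq)
Let s be the molar solubility. Then [Tl⁺] = 2s and [CrO₄²⁻] = s.
Ksp = [Tl⁺]^2[CrO₄²⁻] = (2s)^2 · s = 4s^3
4s^3 = 8.1×10⁻¹³  ⇒  s^3 = 2.0×10⁻¹³
Taking the 3rd root, s = 5.9×10⁻⁵ M.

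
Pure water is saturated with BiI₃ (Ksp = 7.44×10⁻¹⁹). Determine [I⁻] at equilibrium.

BiI₃(s) ⇌ Bi³⁺(aq) + 3 I⁻(aq)
For each mole of BiI₃ that dissolves per liter, [Bi³⁺] = s and [I⁻] = 3s; let s denote this solubility.
Ksp = [Bi³⁺][I⁻]^3 = s · (3s)^3 = 27s^4 = 7.44×10⁻¹⁹
s = 1.29×10⁻⁵ mol L⁻¹
[I⁻] = 3s = 3.87×10⁻⁵ mol L⁻¹

3.87×10⁻⁵ M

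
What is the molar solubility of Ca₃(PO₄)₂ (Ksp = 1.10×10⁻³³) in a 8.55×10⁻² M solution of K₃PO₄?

1.77×10⁻¹¹ M

Ca₃(PO₄)₂(s) ⇌ 3 Ca²⁺(aq) + 2 PO₄³⁻(aq)
Let s be the solubility of Ca₃(PO₄)₂ here. The common ion gives [PO₄³⁻] ≈ 8.55×10⁻² M, and [Ca²⁺] = 3s.
Ksp = [Ca²⁺]^3[PO₄³⁻]^2 = (3s)^3(8.55×10⁻²)^2
(3s)^3 = 1.10×10⁻³³ / (8.55×10⁻²)^2 = 1.50×10⁻³¹
s = 1.77×10⁻¹¹ M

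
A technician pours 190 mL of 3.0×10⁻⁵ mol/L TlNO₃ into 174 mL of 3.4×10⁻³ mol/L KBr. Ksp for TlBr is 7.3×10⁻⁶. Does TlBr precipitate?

After mixing, V = 190 mL + 174 mL = 364 mL.
[Tl⁺] = (3.0×10⁻⁵)(190)/364 = 1.6×10⁻⁵ mol/L
[Br⁻] = (3.4×10⁻³)(174)/364 = 1.6×10⁻³ mol/L
Q = [Tl⁺][Br⁻] = 2.5×10⁻⁸
Q = 2.5×10⁻⁸ < Ksp = 7.3×10⁻⁶, so the solution is unsaturated and no precipitate forms.

No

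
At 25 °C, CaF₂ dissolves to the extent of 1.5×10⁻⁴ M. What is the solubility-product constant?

CaF₂(s) ⇌ Ca²⁺(aq) + 2 F⁻(aq)
With molar solubility s: [Ca²⁺] = s, [F⁻] = 2s.
Ksp = [Ca²⁺][F⁻]^2 = s · (2s)^2 = 4s^3
Ksp = 4 × (1.5×10⁻⁴)^3 = 1.4×10⁻¹¹

Ksp = 1.4×10⁻¹¹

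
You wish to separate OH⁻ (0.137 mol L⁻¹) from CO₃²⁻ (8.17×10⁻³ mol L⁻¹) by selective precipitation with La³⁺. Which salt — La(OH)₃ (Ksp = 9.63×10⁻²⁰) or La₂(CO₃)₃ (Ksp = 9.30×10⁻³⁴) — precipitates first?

Precipitation begins when Q = Ksp.
For La(OH)₃: [La³⁺] = (Ksp/[OH⁻]^3) = 3.75×10⁻¹⁷ mol L⁻¹
For La₂(CO₃)₃: [La³⁺] = (Ksp/[CO₃²⁻]^3)^(1/2) = 4.13×10⁻¹⁴ mol L⁻¹
The smaller threshold [La³⁺] is reached first, so La(OH)₃ precipitates first.

La(OH)₃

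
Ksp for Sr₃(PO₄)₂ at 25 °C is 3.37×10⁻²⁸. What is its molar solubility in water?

Sr₃(PO₄)₂(s) ⇌ 3 Sr²⁺(aq) + 2 PO₄³⁻(aq)
Let s be the molar solubility. Then [Sr²⁺] = 3s and [PO₄³⁻] = 2s.
Ksp = [Sr²⁺]^3[PO₄³⁻]^2 = (3s)^3 · (2s)^2 = 108s^5
108s^5 = 3.37×10⁻²⁸  ⇒  s^5 = 3.12×10⁻³⁰
Taking the 5th root, s = 1.26×10⁻⁶ mol L⁻¹.

1.26×10⁻⁶ M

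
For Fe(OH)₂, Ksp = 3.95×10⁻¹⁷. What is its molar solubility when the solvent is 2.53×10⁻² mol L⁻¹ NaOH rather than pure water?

Fe(OH)₂(s) ⇌ Fe²⁺(aq) + 2 OH⁻(aq)
Let s be the solubility of Fe(OH)₂ here. The common ion gives [OH⁻] ≈ 2.53×10⁻² mol L⁻¹, and [Fe²⁺] = s.
Ksp = [Fe²⁺][OH⁻]^2 = s(2.53×10⁻²)^2
s = 3.95×10⁻¹⁷ / (2.53×10⁻²)^2 = 6.17×10⁻¹⁴
s = 6.17×10⁻¹⁴ mol L⁻¹

6.17×10⁻¹⁴ M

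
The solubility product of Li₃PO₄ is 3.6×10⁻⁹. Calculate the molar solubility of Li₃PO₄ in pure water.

3.4×10⁻³ M

Li₃PO₄(s) ⇌ 3 Li⁺(aq) + PO₄³⁻(aq)
Call the molar solubility s, so that [Li⁺] = 3s and [PO₄³⁻] = s.
Ksp = [Li⁺]^3[PO₄³⁻] = (3s)^3 · s = 27s^4
27s^4 = 3.6×10⁻⁹  ⇒  s^4 = 1.3×10⁻¹⁰
s = 3.4×10⁻³ mol/L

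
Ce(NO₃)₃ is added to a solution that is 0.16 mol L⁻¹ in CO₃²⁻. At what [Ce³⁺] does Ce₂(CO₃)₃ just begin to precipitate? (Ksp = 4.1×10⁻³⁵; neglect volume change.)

1.0×10⁻¹⁶ M

A salt starts to precipitate once the ion product Q reaches its Ksp.
Ce₂(CO₃)₃(s) ⇌ 2 Ce³⁺(aq) + 3 CO₃²⁻(aq)
Ksp = [Ce³⁺]^2[CO₃²⁻]^3 = [Ce³⁺]^2(0.16)^3
[Ce³⁺]^2 = 4.1×10⁻³⁵ / (0.16)^3 = 1.0×10⁻³²
[Ce³⁺] = 1.0×10⁻¹⁶ mol L⁻¹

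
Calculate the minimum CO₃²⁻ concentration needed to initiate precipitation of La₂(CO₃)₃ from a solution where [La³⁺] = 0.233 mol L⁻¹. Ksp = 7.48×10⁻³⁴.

The threshold for precipitation is Q = Ksp.
La₂(CO₃)₃(s) ⇌ 2 La³⁺(aq) + 3 CO₃²⁻(aq)
Ksp = [La³⁺]^2[CO₃²⁻]^3 = [CO₃²⁻]^3(0.233)^2
[CO₃²⁻]^3 = 7.48×10⁻³⁴ / (0.233)^2 = 1.38×10⁻³²
[CO₃²⁻] = 2.40×10⁻¹¹ mol L⁻¹

2.40×10⁻¹¹ M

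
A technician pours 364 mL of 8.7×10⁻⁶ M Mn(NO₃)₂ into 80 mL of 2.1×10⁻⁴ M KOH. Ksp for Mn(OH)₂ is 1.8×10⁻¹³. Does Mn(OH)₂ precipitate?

The combined volume is 444 mL.
[Mn²⁺] = (8.7×10⁻⁶)(364)/444 = 7.1×10⁻⁶ M
[OH⁻] = (2.1×10⁻⁴)(80)/444 = 3.8×10⁻⁵ M
Q = [Mn²⁺][OH⁻]^2 = 1.0×10⁻¹⁴
Since Q (1.0×10⁻¹⁴) is less than Ksp (1.8×10⁻¹³), no Mn(OH)₂ precipitates.

No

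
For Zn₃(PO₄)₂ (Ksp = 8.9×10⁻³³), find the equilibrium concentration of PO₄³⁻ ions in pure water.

3.0×10⁻⁷ M

Zn₃(PO₄)₂(s) ⇌ 3 Zn²⁺(aq) + 2 PO₄³⁻(aq)
Call the molar solubility s, so that [Zn²⁺] = 3s and [PO₄³⁻] = 2s.
Ksp = [Zn²⁺]^3[PO₄³⁻]^2 = (3s)^3 · (2s)^2 = 108s^5 = 8.9×10⁻³³
s = 1.5×10⁻⁷ M
[PO₄³⁻] = 2s = 3.0×10⁻⁷ M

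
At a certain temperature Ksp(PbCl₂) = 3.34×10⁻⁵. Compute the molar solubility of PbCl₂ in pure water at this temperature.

2.03×10⁻² M

PbCl₂(s) ⇌ Pb²⁺(aq) + 2 Cl⁻(aq)
For each mole of PbCl₂ that dissolves per liter, [Pb²⁺] = s and [Cl⁻] = 2s; let s denote this solubility.
Ksp = [Pb²⁺][Cl⁻]^2 = s · (2s)^2 = 4s^3
4s^3 = 3.34×10⁻⁵  ⇒  s^3 = 8.35×10⁻⁶
s = (8.35×10⁻⁶)^(1/3) = 2.03×10⁻² mol/L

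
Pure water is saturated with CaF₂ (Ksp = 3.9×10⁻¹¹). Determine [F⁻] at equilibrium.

4.3×10⁻⁴ M

CaF₂(s) ⇌ Ca²⁺(aq) + 2 F⁻(aq)
Let s be the molar solubility. Then [Ca²⁺] = s and [F⁻] = 2s.
Ksp = [Ca²⁺][F⁻]^2 = s · (2s)^2 = 4s^3 = 3.9×10⁻¹¹
s = 2.1×10⁻⁴ mol/L
[F⁻] = 2s = 4.3×10⁻⁴ mol/L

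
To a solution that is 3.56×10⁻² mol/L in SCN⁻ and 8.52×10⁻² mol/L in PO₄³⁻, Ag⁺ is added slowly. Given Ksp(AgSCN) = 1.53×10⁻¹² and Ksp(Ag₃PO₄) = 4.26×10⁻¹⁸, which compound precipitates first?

AgSCN

Precipitation of each salt begins when its ion product equals Ksp.
For AgSCN: [Ag⁺] = (Ksp/[SCN⁻]) = 4.30×10⁻¹¹ mol/L
For Ag₃PO₄: [Ag⁺] = (Ksp/[PO₄³⁻])^(1/3) = 3.68×10⁻⁶ mol/L
AgSCN requires the lower [Ag⁺], so it precipitates first.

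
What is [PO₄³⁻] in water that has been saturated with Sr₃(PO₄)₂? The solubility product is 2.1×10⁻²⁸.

2.3×10⁻⁶ M

Sr₃(PO₄)₂(s) ⇌ 3 Sr²⁺(aq) + 2 PO₄³⁻(aq)
For each mole of Sr₃(PO₄)₂ that dissolves per liter, [Sr²⁺] = 3s and [PO₄³⁻] = 2s; let s denote this solubility.
Ksp = [Sr²⁺]^3[PO₄³⁻]^2 = (3s)^3 · (2s)^2 = 108s^5 = 2.1×10⁻²⁸
s = 1.1×10⁻⁶ mol L⁻¹
[PO₄³⁻] = 2s = 2.3×10⁻⁶ mol L⁻¹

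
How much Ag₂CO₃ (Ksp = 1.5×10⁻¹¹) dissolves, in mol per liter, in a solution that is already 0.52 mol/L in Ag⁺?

Ag₂CO₃(s) ⇌ 2 Ag⁺(aq) + CO₃²⁻(aq)
Let s be the solubility of Ag₂CO₃ here. The common ion gives [Ag⁺] ≈ 0.52 mol/L, and [CO₃²⁻] = s.
Ksp = [Ag⁺]^2[CO₃²⁻] = (0.52)^2s
s = 1.5×10⁻¹¹ / (0.52)^2 = 5.5×10⁻¹¹
s = 5.5×10⁻¹¹ mol/L

5.5×10⁻¹¹ M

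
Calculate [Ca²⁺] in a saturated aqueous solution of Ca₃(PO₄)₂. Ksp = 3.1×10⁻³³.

Ca₃(PO₄)₂(s) ⇌ 3 Ca²⁺(aq) + 2 PO₄³⁻(aq)
With molar solubility s: [Ca²⁺] = 3s, [PO₄³⁻] = 2s.
Ksp = [Ca²⁺]^3[PO₄³⁻]^2 = (3s)^3 · (2s)^2 = 108s^5 = 3.1×10⁻³³
s = 1.2×10⁻⁷ mol L⁻¹
[Ca²⁺] = 3s = 3.7×10⁻⁷ mol L⁻¹

3.7×10⁻⁷ M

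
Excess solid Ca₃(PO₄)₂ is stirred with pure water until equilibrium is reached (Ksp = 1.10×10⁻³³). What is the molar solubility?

1.00×10⁻⁷ M

Ca₃(PO₄)₂(s) ⇌ 3 Ca²⁺(aq) + 2 PO₄³⁻(aq)
For each mole of Ca₃(PO₄)₂ that dissolves per liter, [Ca²⁺] = 3s and [PO₄³⁻] = 2s; let s denote this solubility.
Ksp = [Ca²⁺]^3[PO₄³⁻]^2 = (3s)^3 · (2s)^2 = 108s^5
108s^5 = 1.10×10⁻³³  ⇒  s^5 = 1.02×10⁻³⁵
Taking the 5th root, s = 1.00×10⁻⁷ mol L⁻¹.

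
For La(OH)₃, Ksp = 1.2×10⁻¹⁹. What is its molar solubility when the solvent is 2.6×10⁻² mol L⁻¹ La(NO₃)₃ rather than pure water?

La(OH)₃(s) ⇌ La³⁺(aq) + 3 OH⁻(aq)
Let s be the solubility of La(OH)₃ here. The common ion gives [La³⁺] ≈ 2.6×10⁻² mol L⁻¹, and [OH⁻] = 3s.
Ksp = [La³⁺][OH⁻]^3 = (2.6×10⁻²)(3s)^3
(3s)^3 = 1.2×10⁻¹⁹ / (2.6×10⁻²) = 4.6×10⁻¹⁸
s = 5.5×10⁻⁷ mol L⁻¹

5.5×10⁻⁷ M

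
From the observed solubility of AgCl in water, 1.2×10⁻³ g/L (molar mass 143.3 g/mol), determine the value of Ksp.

Molar solubility s = (1.2×10⁻³ g/L) / (143.3 g/mol) = 8.374×10⁻⁶ mol/L
AgCl(s) ⇌ Ag⁺(aq) + Cl⁻(aq)
Call the molar solubility s, so that [Ag⁺] = s and [Cl⁻] = s.
Ksp = [Ag⁺][Cl⁻] = s · s = s^2
Ksp = (8.374×10⁻⁶)^2 = 7.0×10⁻¹¹

Ksp = 7.0×10⁻¹¹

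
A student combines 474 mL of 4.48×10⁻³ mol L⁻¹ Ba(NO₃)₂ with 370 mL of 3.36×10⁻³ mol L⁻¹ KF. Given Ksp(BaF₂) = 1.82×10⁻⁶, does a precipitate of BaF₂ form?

The combined volume is 844 mL.
[Ba²⁺] = (4.48×10⁻³)(474)/844 = 2.52×10⁻³ mol L⁻¹
[F⁻] = (3.36×10⁻³)(370)/844 = 1.47×10⁻³ mol L⁻¹
Q = [Ba²⁺][F⁻]^2 = 5.46×10⁻⁹
Q = 5.46×10⁻⁹ < Ksp = 1.82×10⁻⁶, so the solution is unsaturated and no precipitate forms.

No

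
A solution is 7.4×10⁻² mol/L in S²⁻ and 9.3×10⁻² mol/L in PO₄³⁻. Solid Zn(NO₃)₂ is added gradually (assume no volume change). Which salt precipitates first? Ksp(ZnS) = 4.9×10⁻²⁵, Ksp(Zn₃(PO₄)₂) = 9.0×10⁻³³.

Precipitation begins when Q = Ksp.
For ZnS: [Zn²⁺] = (Ksp/[S²⁻]) = 6.6×10⁻²⁴ mol/L
For Zn₃(PO₄)₂: [Zn²⁺] = (Ksp/[PO₄³⁻]^2)^(1/3) = 1.0×10⁻¹⁰ mol/L
Since ZnS needs less Zn²⁺ to reach saturation, it precipitates first.

ZnS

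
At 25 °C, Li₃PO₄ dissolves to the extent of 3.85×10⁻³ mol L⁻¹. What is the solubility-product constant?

Li₃PO₄(s) ⇌ 3 Li⁺(aq) + PO₄³⁻(aq)
With molar solubility s: [Li⁺] = 3s, [PO₄³⁻] = s.
Ksp = [Li⁺]^3[PO₄³⁻] = (3s)^3 · s = 27s^4
Ksp = 27 × (3.85×10⁻³)^4 = 5.93×10⁻⁹

Ksp = 5.93×10⁻⁹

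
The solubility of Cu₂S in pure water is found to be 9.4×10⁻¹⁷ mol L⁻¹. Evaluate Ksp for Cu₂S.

Cu₂S(s) ⇌ 2 Cu⁺(aq) + S²⁻(aq)
For each mole of Cu₂S that dissolves per liter, [Cu⁺] = 2s and [S²⁻] = s; let s denote this solubility.
Ksp = [Cu⁺]^2[S²⁻] = (2s)^2 · s = 4s^3
Ksp = 4 × (9.4×10⁻¹⁷)^3 = 3.3×10⁻⁴⁸

Ksp = 3.3×10⁻⁴⁸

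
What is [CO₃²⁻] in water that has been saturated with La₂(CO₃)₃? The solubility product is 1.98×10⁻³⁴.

La₂(CO₃)₃(s) ⇌ 2 La³⁺(aq) + 3 CO₃²⁻(aq)
Call the molar solubility s, so that [La³⁺] = 2s and [CO₃²⁻] = 3s.
Ksp = [La³⁺]^2[CO₃²⁻]^3 = (2s)^2 · (3s)^3 = 108s^5 = 1.98×10⁻³⁴
s = 7.12×10⁻⁸ M
[CO₃²⁻] = 3s = 2.14×10⁻⁷ M

2.14×10⁻⁷ M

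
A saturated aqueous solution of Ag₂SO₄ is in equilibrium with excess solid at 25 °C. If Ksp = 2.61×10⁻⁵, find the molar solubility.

Ag₂SO₄(s) ⇌ 2 Ag⁺(aq) + SO₄²⁻(aq)
For each mole of Ag₂SO₄ that dissolves per liter, [Ag⁺] = 2s and [SO₄²⁻] = s; let s denote this solubility.
Ksp = [Ag⁺]^2[SO₄²⁻] = (2s)^2 · s = 4s^3
4s^3 = 2.61×10⁻⁵  ⇒  s^3 = 6.53×10⁻⁶
s = (6.53×10⁻⁶)^(1/3) = 1.87×10⁻² M

1.87×10⁻² M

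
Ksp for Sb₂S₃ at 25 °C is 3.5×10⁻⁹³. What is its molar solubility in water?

1.3×10⁻¹⁹ M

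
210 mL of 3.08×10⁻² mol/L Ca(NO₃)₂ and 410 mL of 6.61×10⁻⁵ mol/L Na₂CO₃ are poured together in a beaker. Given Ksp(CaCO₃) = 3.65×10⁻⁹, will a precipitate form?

After mixing, V = 210 mL + 410 mL = 620 mL.
[Ca²⁺] = (3.08×10⁻²)(210)/620 = 1.04×10⁻² mol/L
[CO₃²⁻] = (6.61×10⁻⁵)(410)/620 = 4.37×10⁻⁵ mol/L
Q = [Ca²⁺][CO₃²⁻] = 4.56×10⁻⁷
Since Q (4.56×10⁻⁷) exceeds Ksp (3.65×10⁻⁹), CaCO₃ will precipitate.

Yes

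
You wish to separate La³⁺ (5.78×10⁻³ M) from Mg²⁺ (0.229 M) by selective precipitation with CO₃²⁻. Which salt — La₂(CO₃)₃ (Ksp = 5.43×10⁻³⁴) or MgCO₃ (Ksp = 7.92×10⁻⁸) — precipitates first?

La₂(CO₃)₃

Precipitation of each salt begins when its ion product equals Ksp.
For La₂(CO₃)₃: [CO₃²⁻] = (Ksp/[La³⁺]^2)^(1/3) = 2.53×10⁻¹⁰ M
For MgCO₃: [CO₃²⁻] = (Ksp/[Mg²⁺]) = 3.46×10⁻⁷ M
The smaller threshold [CO₃²⁻] is reached first, so La₂(CO₃)₃ precipitates first.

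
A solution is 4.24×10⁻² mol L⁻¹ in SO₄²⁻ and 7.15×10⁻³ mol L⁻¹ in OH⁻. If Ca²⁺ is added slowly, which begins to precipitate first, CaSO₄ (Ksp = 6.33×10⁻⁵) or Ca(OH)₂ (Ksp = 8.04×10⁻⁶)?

CaSO₄

The threshold for precipitation is Q = Ksp.
For CaSO₄: [Ca²⁺] = (Ksp/[SO₄²⁻]) = 1.49×10⁻³ mol L⁻¹
For Ca(OH)₂: [Ca²⁺] = (Ksp/[OH⁻]^2) = 0.157 mol L⁻¹
CaSO₄ requires the lower [Ca²⁺], so it precipitates first.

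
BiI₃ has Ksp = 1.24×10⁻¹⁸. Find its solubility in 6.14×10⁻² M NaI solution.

BiI₃(s) ⇌ Bi³⁺(aq) + 3 I⁻(aq)
With I⁻ already at 6.14×10⁻² M and s small, take [I⁻] ≈ 6.14×10⁻² M and [Bi³⁺] = s.
Ksp = [Bi³⁺][I⁻]^3 = s(6.14×10⁻²)^3
s = 1.24×10⁻¹⁸ / (6.14×10⁻²)^3 = 5.36×10⁻¹⁵
s = 5.36×10⁻¹⁵ M

5.36×10⁻¹⁵ M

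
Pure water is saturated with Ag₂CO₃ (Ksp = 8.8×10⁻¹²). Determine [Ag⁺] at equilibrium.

Ag₂CO₃(s) ⇌ 2 Ag⁺(aq) + CO₃²⁻(aq)
Call the molar solubility s, so that [Ag⁺] = 2s and [CO₃²⁻] = s.
Ksp = [Ag⁺]^2[CO₃²⁻] = (2s)^2 · s = 4s^3 = 8.8×10⁻¹²
s = 1.3×10⁻⁴ mol/L
[Ag⁺] = 2s = 2.6×10⁻⁴ mol/L

2.6×10⁻⁴ M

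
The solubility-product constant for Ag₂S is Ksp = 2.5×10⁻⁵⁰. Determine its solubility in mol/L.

1.8×10⁻¹⁷ M

Ag₂S(s) ⇌ 2 Ag⁺(aq) + S²⁻(aq)
With molar solubility s: [Ag⁺] = 2s, [S²⁻] = s.
Ksp = [Ag⁺]^2[S²⁻] = (2s)^2 · s = 4s^3
4s^3 = 2.5×10⁻⁵⁰  ⇒  s^3 = 6.3×10⁻⁵¹
s = 1.8×10⁻¹⁷ mol L⁻¹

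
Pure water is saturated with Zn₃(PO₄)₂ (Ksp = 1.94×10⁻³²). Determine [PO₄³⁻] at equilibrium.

3.56×10⁻⁷ M

Zn₃(PO₄)₂(s) ⇌ 3 Zn²⁺(aq) + 2 PO₄³⁻(aq)
Call the molar solubility s, so that [Zn²⁺] = 3s and [PO₄³⁻] = 2s.
Ksp = [Zn²⁺]^3[PO₄³⁻]^2 = (3s)^3 · (2s)^2 = 108s^5 = 1.94×10⁻³²
s = 1.78×10⁻⁷ mol L⁻¹
[PO₄³⁻] = 2s = 3.56×10⁻⁷ mol L⁻¹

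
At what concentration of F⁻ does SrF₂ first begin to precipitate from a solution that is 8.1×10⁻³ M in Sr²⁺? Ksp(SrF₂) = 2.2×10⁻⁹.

5.2×10⁻⁴ M

Precipitation of each salt begins when its ion product equals Ksp.
SrF₂(s) ⇌ Sr²⁺(aq) + 2 F⁻(aq)
Ksp = [Sr²⁺][F⁻]^2 = [F⁻]^2(8.1×10⁻³)
[F⁻]^2 = 2.2×10⁻⁹ / (8.1×10⁻³) = 2.7×10⁻⁷
[F⁻] = 5.2×10⁻⁴ M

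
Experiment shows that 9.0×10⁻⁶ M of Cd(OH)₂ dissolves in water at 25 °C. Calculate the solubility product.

Ksp = 2.9×10⁻¹⁵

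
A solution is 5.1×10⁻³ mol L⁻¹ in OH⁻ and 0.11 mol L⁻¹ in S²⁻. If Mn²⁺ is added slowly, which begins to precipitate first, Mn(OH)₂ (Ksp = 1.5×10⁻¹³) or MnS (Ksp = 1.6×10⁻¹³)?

MnS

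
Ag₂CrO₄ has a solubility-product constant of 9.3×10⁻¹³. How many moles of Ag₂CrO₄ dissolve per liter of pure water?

6.1×10⁻⁵ M

Ag₂CrO₄(s) ⇌ 2 Ag⁺(aq) + CrO₄²⁻(aq)
If s mol/L of Ag₂CrO₄ dissolves, [Ag⁺] = 2s and [CrO₄²⁻] = s.
Ksp = [Ag⁺]^2[CrO₄²⁻] = (2s)^2 · s = 4s^3
4s^3 = 9.3×10⁻¹³  ⇒  s^3 = 2.3×10⁻¹³
s = (2.3×10⁻¹³)^(1/3) = 6.1×10⁻⁵ M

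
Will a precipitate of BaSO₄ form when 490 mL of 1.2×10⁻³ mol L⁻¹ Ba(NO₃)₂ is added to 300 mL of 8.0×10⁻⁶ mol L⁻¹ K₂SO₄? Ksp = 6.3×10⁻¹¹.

After mixing, V = 490 mL + 300 mL = 790 mL.
[Ba²⁺] = (1.2×10⁻³)(490)/790 = 7.4×10⁻⁴ mol L⁻¹
[SO₄²⁻] = (8.0×10⁻⁶)(300)/790 = 3.0×10⁻⁶ mol L⁻¹
Q = [Ba²⁺][SO₄²⁻] = 2.3×10⁻⁹
Q = 2.3×10⁻⁹ > Ksp = 6.3×10⁻¹¹, so the solution is supersaturated and BaSO₄ precipitates.

Yes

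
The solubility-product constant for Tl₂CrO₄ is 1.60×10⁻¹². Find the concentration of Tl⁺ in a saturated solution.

1.47×10⁻⁴ M

Tl₂CrO₄(s) ⇌ 2 Tl⁺(aq) + CrO₄²⁻(aq)
If s mol/L of Tl₂CrO₄ dissolves, [Tl⁺] = 2s and [CrO₄²⁻] = s.
Ksp = [Tl⁺]^2[CrO₄²⁻] = (2s)^2 · s = 4s^3 = 1.60×10⁻¹²
s = 7.37×10⁻⁵ M
[Tl⁺] = 2s = 1.47×10⁻⁴ M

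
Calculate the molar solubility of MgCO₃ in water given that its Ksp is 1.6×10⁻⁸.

MgCO₃(s) ⇌ Mg²⁺(aq) + CO₃²⁻(aq)
With molar solubility s: [Mg²⁺] = s, [CO₃²⁻] = s.
Ksp = [Mg²⁺][CO₃²⁻] = s · s = s^2
s^2 = 1.6×10⁻⁸
Taking the 2nd root, s = 1.3×10⁻⁴ mol/L.

1.3×10⁻⁴ M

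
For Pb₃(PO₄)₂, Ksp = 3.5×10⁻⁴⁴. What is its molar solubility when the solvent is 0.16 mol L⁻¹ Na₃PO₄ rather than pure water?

3.7×10⁻¹⁵ M

Pb₃(PO₄)₂(s) ⇌ 3 Pb²⁺(aq) + 2 PO₄³⁻(aq)
With PO₄³⁻ already at 0.16 mol L⁻¹ and s small, take [PO₄³⁻] ≈ 0.16 mol L⁻¹ and [Pb²⁺] = 3s.
Ksp = [Pb²⁺]^3[PO₄³⁻]^2 = (3s)^3(0.16)^2
(3s)^3 = 3.5×10⁻⁴⁴ / (0.16)^2 = 1.4×10⁻⁴²
s = 3.7×10⁻¹⁵ mol L⁻¹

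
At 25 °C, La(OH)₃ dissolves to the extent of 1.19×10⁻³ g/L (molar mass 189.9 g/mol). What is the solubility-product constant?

Molar solubility s = (1.19×10⁻³ g/L) / (189.9 g/mol) = 6.2665×10⁻⁶ mol/L
La(OH)₃(s) ⇌ La³⁺(aq) + 3 OH⁻(aq)
With molar solubility s: [La³⁺] = s, [OH⁻] = 3s.
Ksp = [La³⁺][OH⁻]^3 = s · (3s)^3 = 27s^4
Ksp = 27 × (6.2665×10⁻⁶)^4 = 4.16×10⁻²⁰

Ksp = 4.16×10⁻²⁰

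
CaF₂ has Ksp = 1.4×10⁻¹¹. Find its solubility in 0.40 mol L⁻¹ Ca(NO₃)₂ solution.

CaF₂(s) ⇌ Ca²⁺(aq) + 2 F⁻(aq)
With Ca²⁺ already at 0.40 mol L⁻¹ and s small, take [Ca²⁺] ≈ 0.40 mol L⁻¹ and [F⁻] = 2s.
Ksp = [Ca²⁺][F⁻]^2 = (0.40)(2s)^2
(2s)^2 = 1.4×10⁻¹¹ / (0.40) = 3.5×10⁻¹¹
s = 3.0×10⁻⁶ mol L⁻¹

3.0×10⁻⁶ M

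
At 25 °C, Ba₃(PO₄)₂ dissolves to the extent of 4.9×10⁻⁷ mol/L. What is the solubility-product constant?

Ksp = 3.1×10⁻³⁰

Ba₃(PO₄)₂(s) ⇌ 3 Ba²⁺(aq) + 2 PO₄³⁻(aq)
With molar solubility s: [Ba²⁺] = 3s, [PO₄³⁻] = 2s.
Ksp = [Ba²⁺]^3[PO₄³⁻]^2 = (3s)^3 · (2s)^2 = 108s^5
Ksp = 108 × (4.9×10⁻⁷)^5 = 3.1×10⁻³⁰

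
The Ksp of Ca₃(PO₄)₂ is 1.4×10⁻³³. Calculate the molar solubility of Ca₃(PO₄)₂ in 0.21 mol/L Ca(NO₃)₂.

Ca₃(PO₄)₂(s) ⇌ 3 Ca²⁺(aq) + 2 PO₄³⁻(aq)
The solution already contains Ca²⁺ at 0.21 mol/L. Let s be the molar solubility of Ca₃(PO₄)₂.
[Ca²⁺] ≈ 0.21 mol/L (common ion dominates); [PO₄³⁻] = 2s.
Ksp = [Ca²⁺]^3[PO₄³⁻]^2 = (0.21)^3(2s)^2
(2s)^2 = 1.4×10⁻³³ / (0.21)^3 = 1.5×10⁻³¹
s = 1.9×10⁻¹⁶ mol/L

1.9×10⁻¹⁶ M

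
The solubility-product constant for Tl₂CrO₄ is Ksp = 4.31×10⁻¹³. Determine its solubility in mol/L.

4.76×10⁻⁵ M

Tl₂CrO₄(s) ⇌ 2 Tl⁺(aq) + CrO₄²⁻(aq)
With molar solubility s: [Tl⁺] = 2s, [CrO₄²⁻] = s.
Ksp = [Tl⁺]^2[CrO₄²⁻] = (2s)^2 · s = 4s^3
4s^3 = 4.31×10⁻¹³  ⇒  s^3 = 1.08×10⁻¹³
s = (1.08×10⁻¹³)^(1/3) = 4.76×10⁻⁵ mol L⁻¹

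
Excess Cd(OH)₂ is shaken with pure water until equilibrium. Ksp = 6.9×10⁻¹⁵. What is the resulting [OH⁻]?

2.4×10⁻⁵ M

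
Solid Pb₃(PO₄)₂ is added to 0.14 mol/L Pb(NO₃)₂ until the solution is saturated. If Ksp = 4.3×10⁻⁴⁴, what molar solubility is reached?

Pb₃(PO₄)₂(s) ⇌ 3 Pb²⁺(aq) + 2 PO₄³⁻(aq)
With Pb²⁺ already at 0.14 mol/L and s small, take [Pb²⁺] ≈ 0.14 mol/L and [PO₄³⁻] = 2s.
Ksp = [Pb²⁺]^3[PO₄³⁻]^2 = (0.14)^3(2s)^2
(2s)^2 = 4.3×10⁻⁴⁴ / (0.14)^3 = 1.6×10⁻⁴¹
s = 2.0×10⁻²¹ mol/L

2.0×10⁻²¹ M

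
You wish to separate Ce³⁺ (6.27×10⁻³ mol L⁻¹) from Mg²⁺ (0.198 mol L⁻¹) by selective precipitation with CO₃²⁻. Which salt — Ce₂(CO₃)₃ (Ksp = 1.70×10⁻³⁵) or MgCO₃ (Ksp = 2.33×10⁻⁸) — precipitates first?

Precipitation of each salt begins when its ion product equals Ksp.
For Ce₂(CO₃)₃: [CO₃²⁻] = (Ksp/[Ce³⁺]^2)^(1/3) = 7.56×10⁻¹¹ mol L⁻¹
For MgCO₃: [CO₃²⁻] = (Ksp/[Mg²⁺]) = 1.18×10⁻⁷ mol L⁻¹
The smaller threshold [CO₃²⁻] is reached first, so Ce₂(CO₃)₃ precipitates first.

Ce₂(CO₃)₃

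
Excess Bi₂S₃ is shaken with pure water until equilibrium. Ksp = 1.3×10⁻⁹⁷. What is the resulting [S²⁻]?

4.9×10⁻²⁰ M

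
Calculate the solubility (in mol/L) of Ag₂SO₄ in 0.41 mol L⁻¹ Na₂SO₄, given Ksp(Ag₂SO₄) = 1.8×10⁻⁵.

Ag₂SO₄(s) ⇌ 2 Ag⁺(aq) + SO₄²⁻(aq)
With SO₄²⁻ already at 0.41 mol L⁻¹ and s small, take [SO₄²⁻] ≈ 0.41 mol L⁻¹ and [Ag⁺] = 2s.
Ksp = [Ag⁺]^2[SO₄²⁻] = (2s)^2(0.41)
(2s)^2 = 1.8×10⁻⁵ / (0.41) = 4.4×10⁻⁵
s = 3.3×10⁻³ mol L⁻¹

3.3×10⁻³ M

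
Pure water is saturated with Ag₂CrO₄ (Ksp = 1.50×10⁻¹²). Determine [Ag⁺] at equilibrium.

Ag₂CrO₄(s) ⇌ 2 Ag⁺(aq) + CrO₄²⁻(aq)
If s mol/L of Ag₂CrO₄ dissolves, [Ag⁺] = 2s and [CrO₄²⁻] = s.
Ksp = [Ag⁺]^2[CrO₄²⁻] = (2s)^2 · s = 4s^3 = 1.50×10⁻¹²
s = 7.21×10⁻⁵ M
[Ag⁺] = 2s = 1.44×10⁻⁴ M

1.44×10⁻⁴ M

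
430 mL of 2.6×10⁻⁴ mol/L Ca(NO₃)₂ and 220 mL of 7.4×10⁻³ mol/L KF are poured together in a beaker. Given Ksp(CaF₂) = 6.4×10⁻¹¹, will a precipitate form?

Yes

After mixing, V = 430 mL + 220 mL = 650 mL.
[Ca²⁺] = (2.6×10⁻⁴)(430)/650 = 1.7×10⁻⁴ mol/L
[F⁻] = (7.4×10⁻³)(220)/650 = 2.5×10⁻³ mol/L
Q = [Ca²⁺][F⁻]^2 = 1.1×10⁻⁹
Q = 1.1×10⁻⁹ > Ksp = 6.4×10⁻¹¹, so the solution is supersaturated and CaF₂ precipitates.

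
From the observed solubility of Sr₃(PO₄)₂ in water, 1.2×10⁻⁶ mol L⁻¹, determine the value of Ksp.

Sr₃(PO₄)₂(s) ⇌ 3 Sr²⁺(aq) + 2 PO₄³⁻(aq)
If s mol/L of Sr₃(PO₄)₂ dissolves, [Sr²⁺] = 3s and [PO₄³⁻] = 2s.
Ksp = [Sr²⁺]^3[PO₄³⁻]^2 = (3s)^3 · (2s)^2 = 108s^5
Ksp = 108 × (1.2×10⁻⁶)^5 = 2.7×10⁻²⁸

Ksp = 2.7×10⁻²⁸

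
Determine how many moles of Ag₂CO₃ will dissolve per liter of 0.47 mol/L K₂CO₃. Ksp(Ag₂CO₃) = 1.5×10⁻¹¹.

2.8×10⁻⁶ M

Ag₂CO₃(s) ⇌ 2 Ag⁺(aq) + CO₃²⁻(aq)
CO₃²⁻ is already present at 0.47 mol/L. If s mol/L of Ag₂CO₃ dissolves, [Ag⁺] = 2s while [CO₃²⁻] ≈ 0.47 mol/L.
Ksp = [Ag⁺]^2[CO₃²⁻] = (2s)^2(0.47)
(2s)^2 = 1.5×10⁻¹¹ / (0.47) = 3.2×10⁻¹¹
s = 2.8×10⁻⁶ mol/L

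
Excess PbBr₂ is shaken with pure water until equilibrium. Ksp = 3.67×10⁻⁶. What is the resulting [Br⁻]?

PbBr₂(s) ⇌ Pb²⁺(aq) + 2 Br⁻(aq)
Let s be the molar solubility. Then [Pb²⁺] = s and [Br⁻] = 2s.
Ksp = [Pb²⁺][Br⁻]^2 = s · (2s)^2 = 4s^3 = 3.67×10⁻⁶
s = 9.72×10⁻³ mol L⁻¹
[Br⁻] = 2s = 1.94×10⁻² mol L⁻¹

1.94×10⁻² M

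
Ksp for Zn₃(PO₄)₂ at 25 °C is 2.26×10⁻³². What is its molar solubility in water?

Zn₃(PO₄)₂(s) ⇌ 3 Zn²⁺(aq) + 2 PO₄³⁻(aq)
Call the molar solubility s, so that [Zn²⁺] = 3s and [PO₄³⁻] = 2s.
Ksp = [Zn²⁺]^3[PO₄³⁻]^2 = (3s)^3 · (2s)^2 = 108s^5
108s^5 = 2.26×10⁻³²  ⇒  s^5 = 2.09×10⁻³⁴
s = (2.09×10⁻³⁴)^(1/5) = 1.84×10⁻⁷ mol/L

1.84×10⁻⁷ M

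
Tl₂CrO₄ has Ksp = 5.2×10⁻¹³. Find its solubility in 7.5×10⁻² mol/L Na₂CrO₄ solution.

Tl₂CrO₄(s) ⇌ 2 Tl⁺(aq) + CrO₄²⁻(aq)
Let s be the solubility of Tl₂CrO₄ here. The common ion gives [CrO₄²⁻] ≈ 7.5×10⁻² mol/L, and [Tl⁺] = 2s.
Ksp = [Tl⁺]^2[CrO₄²⁻] = (2s)^2(7.5×10⁻²)
(2s)^2 = 5.2×10⁻¹³ / (7.5×10⁻²) = 6.9×10⁻¹²
s = 1.3×10⁻⁶ mol/L

1.3×10⁻⁶ M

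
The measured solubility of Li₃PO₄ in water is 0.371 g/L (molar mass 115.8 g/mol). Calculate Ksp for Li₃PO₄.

s = (0.371 g L⁻¹)/(115.8 g mol⁻¹) = 3.2038×10⁻³ M
Li₃PO₄(s) ⇌ 3 Li⁺(aq) + PO₄³⁻(aq)
For each mole of Li₃PO₄ that dissolves per liter, [Li⁺] = 3s and [PO₄³⁻] = s; let s denote this solubility.
Ksp = [Li⁺]^3[PO₄³⁻] = (3s)^3 · s = 27s^4
Ksp = 27 × (3.2038×10⁻³)^4 = 2.84×10⁻⁹

Ksp = 2.84×10⁻⁹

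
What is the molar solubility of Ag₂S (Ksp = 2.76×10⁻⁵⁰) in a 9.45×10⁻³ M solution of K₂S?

8.54×10⁻²⁵ M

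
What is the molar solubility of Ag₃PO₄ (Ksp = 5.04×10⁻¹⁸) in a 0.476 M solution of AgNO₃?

Ag₃PO₄(s) ⇌ 3 Ag⁺(aq) + PO₄³⁻(aq)
Let s be the solubility of Ag₃PO₄ here. The common ion gives [Ag⁺] ≈ 0.476 M, and [PO₄³⁻] = s.
Ksp = [Ag⁺]^3[PO₄³⁻] = (0.476)^3s
s = 5.04×10⁻¹⁸ / (0.476)^3 = 4.67×10⁻¹⁷
s = 4.67×10⁻¹⁷ M

4.67×10⁻¹⁷ M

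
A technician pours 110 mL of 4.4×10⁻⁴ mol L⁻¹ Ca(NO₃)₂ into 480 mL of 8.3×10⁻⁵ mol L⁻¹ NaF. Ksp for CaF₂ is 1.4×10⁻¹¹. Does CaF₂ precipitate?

Total volume after mixing = 110 + 480 = 590 mL.
[Ca²⁺] = (4.4×10⁻⁴)(110)/590 = 8.2×10⁻⁵ mol L⁻¹
[F⁻] = (8.3×10⁻⁵)(480)/590 = 6.8×10⁻⁵ mol L⁻¹
Q = [Ca²⁺][F⁻]^2 = 3.7×10⁻¹³
Q = 3.7×10⁻¹³ < Ksp = 1.4×10⁻¹¹, so the solution is unsaturated and no precipitate forms.

No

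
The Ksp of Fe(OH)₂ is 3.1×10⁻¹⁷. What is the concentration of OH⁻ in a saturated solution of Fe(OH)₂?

Fe(OH)₂(s) ⇌ Fe²⁺(aq) + 2 OH⁻(aq)
Call the molar solubility s, so that [Fe²⁺] = s and [OH⁻] = 2s.
Ksp = [Fe²⁺][OH⁻]^2 = s · (2s)^2 = 4s^3 = 3.1×10⁻¹⁷
s = 2.0×10⁻⁶ mol L⁻¹
[OH⁻] = 2s = 4.0×10⁻⁶ mol L⁻¹

4.0×10⁻⁶ M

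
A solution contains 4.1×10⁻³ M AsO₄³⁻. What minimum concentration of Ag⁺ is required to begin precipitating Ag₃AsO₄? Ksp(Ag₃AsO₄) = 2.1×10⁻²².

3.7×10⁻⁷ M

Precipitation begins when Q = Ksp.
Ag₃AsO₄(s) ⇌ 3 Ag⁺(aq) + AsO₄³⁻(aq)
Ksp = [Ag⁺]^3[AsO₄³⁻] = [Ag⁺]^3(4.1×10⁻³)
[Ag⁺]^3 = 2.1×10⁻²² / (4.1×10⁻³) = 5.1×10⁻²⁰
[Ag⁺] = 3.7×10⁻⁷ M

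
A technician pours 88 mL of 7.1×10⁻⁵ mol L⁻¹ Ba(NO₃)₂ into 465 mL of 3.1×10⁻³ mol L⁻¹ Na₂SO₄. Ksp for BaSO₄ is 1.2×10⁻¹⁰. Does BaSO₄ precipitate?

Total volume after mixing = 88 + 465 = 553 mL.
[Ba²⁺] = (7.1×10⁻⁵)(88)/553 = 1.1×10⁻⁵ mol L⁻¹
[SO₄²⁻] = (3.1×10⁻³)(465)/553 = 2.6×10⁻³ mol L⁻¹
Q = [Ba²⁺][SO₄²⁻] = 2.9×10⁻⁸
Since Q (2.9×10⁻⁸) exceeds Ksp (1.2×10⁻¹⁰), BaSO₄ will precipitate.

Yes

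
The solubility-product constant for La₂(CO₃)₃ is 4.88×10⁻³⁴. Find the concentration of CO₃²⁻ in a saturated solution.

La₂(CO₃)₃(s) ⇌ 2 La³⁺(aq) + 3 CO₃²⁻(aq)
Call the molar solubility s, so that [La³⁺] = 2s and [CO₃²⁻] = 3s.
Ksp = [La³⁺]^2[CO₃²⁻]^3 = (2s)^2 · (3s)^3 = 108s^5 = 4.88×10⁻³⁴
s = 8.53×10⁻⁸ M
[CO₃²⁻] = 3s = 2.56×10⁻⁷ M

2.56×10⁻⁷ M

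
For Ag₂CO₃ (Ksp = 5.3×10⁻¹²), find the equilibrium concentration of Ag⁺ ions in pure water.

Ag₂CO₃(s) ⇌ 2 Ag⁺(aq) + CO₃²⁻(aq)
With molar solubility s: [Ag⁺] = 2s, [CO₃²⁻] = s.
Ksp = [Ag⁺]^2[CO₃²⁻] = (2s)^2 · s = 4s^3 = 5.3×10⁻¹²
s = 1.1×10⁻⁴ M
[Ag⁺] = 2s = 2.2×10⁻⁴ M

2.2×10⁻⁴ M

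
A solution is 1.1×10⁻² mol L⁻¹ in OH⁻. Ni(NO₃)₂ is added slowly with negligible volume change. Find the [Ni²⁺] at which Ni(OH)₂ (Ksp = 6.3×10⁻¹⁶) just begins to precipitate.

5.2×10⁻¹² M

Precipitation of each salt begins when its ion product equals Ksp.
Ni(OH)₂(s) ⇌ Ni²⁺(aq) + 2 OH⁻(aq)
Ksp = [Ni²⁺][OH⁻]^2 = [Ni²⁺](1.1×10⁻²)^2
[Ni²⁺] = 6.3×10⁻¹⁶ / (1.1×10⁻²)^2 = 5.2×10⁻¹²
[Ni²⁺] = 5.2×10⁻¹² mol L⁻¹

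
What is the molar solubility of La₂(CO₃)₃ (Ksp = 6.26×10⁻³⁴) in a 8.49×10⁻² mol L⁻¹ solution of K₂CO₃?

5.06×10⁻¹⁶ M

La₂(CO₃)₃(s) ⇌ 2 La³⁺(aq) + 3 CO₃²⁻(aq)
The solution already contains CO₃²⁻ at 8.49×10⁻² mol L⁻¹. Let s be the molar solubility of La₂(CO₃)₃.
[CO₃²⁻] ≈ 8.49×10⁻² mol L⁻¹ (common ion dominates); [La³⁺] = 2s.
Ksp = [La³⁺]^2[CO₃²⁻]^3 = (2s)^2(8.49×10⁻²)^3
(2s)^2 = 6.26×10⁻³⁴ / (8.49×10⁻²)^3 = 1.02×10⁻³⁰
s = 5.06×10⁻¹⁶ mol L⁻¹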